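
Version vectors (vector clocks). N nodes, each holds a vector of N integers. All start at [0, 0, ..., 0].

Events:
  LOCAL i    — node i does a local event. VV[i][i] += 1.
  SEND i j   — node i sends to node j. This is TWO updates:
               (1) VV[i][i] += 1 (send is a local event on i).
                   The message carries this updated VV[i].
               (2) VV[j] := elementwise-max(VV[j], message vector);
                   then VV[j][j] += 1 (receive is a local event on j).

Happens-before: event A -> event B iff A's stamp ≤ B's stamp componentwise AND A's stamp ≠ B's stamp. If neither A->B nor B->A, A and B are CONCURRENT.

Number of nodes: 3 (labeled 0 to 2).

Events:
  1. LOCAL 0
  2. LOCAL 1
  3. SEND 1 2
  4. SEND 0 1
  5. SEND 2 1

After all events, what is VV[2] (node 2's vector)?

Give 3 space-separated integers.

Answer: 0 2 2

Derivation:
Initial: VV[0]=[0, 0, 0]
Initial: VV[1]=[0, 0, 0]
Initial: VV[2]=[0, 0, 0]
Event 1: LOCAL 0: VV[0][0]++ -> VV[0]=[1, 0, 0]
Event 2: LOCAL 1: VV[1][1]++ -> VV[1]=[0, 1, 0]
Event 3: SEND 1->2: VV[1][1]++ -> VV[1]=[0, 2, 0], msg_vec=[0, 2, 0]; VV[2]=max(VV[2],msg_vec) then VV[2][2]++ -> VV[2]=[0, 2, 1]
Event 4: SEND 0->1: VV[0][0]++ -> VV[0]=[2, 0, 0], msg_vec=[2, 0, 0]; VV[1]=max(VV[1],msg_vec) then VV[1][1]++ -> VV[1]=[2, 3, 0]
Event 5: SEND 2->1: VV[2][2]++ -> VV[2]=[0, 2, 2], msg_vec=[0, 2, 2]; VV[1]=max(VV[1],msg_vec) then VV[1][1]++ -> VV[1]=[2, 4, 2]
Final vectors: VV[0]=[2, 0, 0]; VV[1]=[2, 4, 2]; VV[2]=[0, 2, 2]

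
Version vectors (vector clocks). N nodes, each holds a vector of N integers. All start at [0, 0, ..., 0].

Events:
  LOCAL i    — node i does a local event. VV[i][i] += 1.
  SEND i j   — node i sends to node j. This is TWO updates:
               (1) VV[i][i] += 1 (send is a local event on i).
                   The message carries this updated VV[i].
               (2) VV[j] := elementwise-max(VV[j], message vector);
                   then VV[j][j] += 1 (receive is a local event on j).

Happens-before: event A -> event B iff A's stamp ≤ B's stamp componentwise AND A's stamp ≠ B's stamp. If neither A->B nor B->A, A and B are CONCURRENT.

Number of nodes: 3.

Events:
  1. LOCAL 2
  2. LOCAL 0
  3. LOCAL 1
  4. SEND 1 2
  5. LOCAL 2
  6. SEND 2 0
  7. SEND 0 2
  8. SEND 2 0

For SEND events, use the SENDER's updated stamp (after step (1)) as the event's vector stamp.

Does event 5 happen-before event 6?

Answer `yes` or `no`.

Answer: yes

Derivation:
Initial: VV[0]=[0, 0, 0]
Initial: VV[1]=[0, 0, 0]
Initial: VV[2]=[0, 0, 0]
Event 1: LOCAL 2: VV[2][2]++ -> VV[2]=[0, 0, 1]
Event 2: LOCAL 0: VV[0][0]++ -> VV[0]=[1, 0, 0]
Event 3: LOCAL 1: VV[1][1]++ -> VV[1]=[0, 1, 0]
Event 4: SEND 1->2: VV[1][1]++ -> VV[1]=[0, 2, 0], msg_vec=[0, 2, 0]; VV[2]=max(VV[2],msg_vec) then VV[2][2]++ -> VV[2]=[0, 2, 2]
Event 5: LOCAL 2: VV[2][2]++ -> VV[2]=[0, 2, 3]
Event 6: SEND 2->0: VV[2][2]++ -> VV[2]=[0, 2, 4], msg_vec=[0, 2, 4]; VV[0]=max(VV[0],msg_vec) then VV[0][0]++ -> VV[0]=[2, 2, 4]
Event 7: SEND 0->2: VV[0][0]++ -> VV[0]=[3, 2, 4], msg_vec=[3, 2, 4]; VV[2]=max(VV[2],msg_vec) then VV[2][2]++ -> VV[2]=[3, 2, 5]
Event 8: SEND 2->0: VV[2][2]++ -> VV[2]=[3, 2, 6], msg_vec=[3, 2, 6]; VV[0]=max(VV[0],msg_vec) then VV[0][0]++ -> VV[0]=[4, 2, 6]
Event 5 stamp: [0, 2, 3]
Event 6 stamp: [0, 2, 4]
[0, 2, 3] <= [0, 2, 4]? True. Equal? False. Happens-before: True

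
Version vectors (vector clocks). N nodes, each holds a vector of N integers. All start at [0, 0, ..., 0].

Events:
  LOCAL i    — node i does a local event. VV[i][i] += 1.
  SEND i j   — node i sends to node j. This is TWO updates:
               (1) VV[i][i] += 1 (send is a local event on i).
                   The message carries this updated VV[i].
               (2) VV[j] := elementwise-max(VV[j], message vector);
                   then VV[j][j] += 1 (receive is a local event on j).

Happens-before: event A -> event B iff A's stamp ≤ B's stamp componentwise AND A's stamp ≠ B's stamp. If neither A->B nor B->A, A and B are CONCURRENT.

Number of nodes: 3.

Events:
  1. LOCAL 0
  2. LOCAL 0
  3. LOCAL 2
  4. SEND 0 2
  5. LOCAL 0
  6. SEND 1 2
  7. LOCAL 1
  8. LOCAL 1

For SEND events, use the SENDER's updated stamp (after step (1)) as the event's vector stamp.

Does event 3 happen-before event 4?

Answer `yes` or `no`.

Answer: no

Derivation:
Initial: VV[0]=[0, 0, 0]
Initial: VV[1]=[0, 0, 0]
Initial: VV[2]=[0, 0, 0]
Event 1: LOCAL 0: VV[0][0]++ -> VV[0]=[1, 0, 0]
Event 2: LOCAL 0: VV[0][0]++ -> VV[0]=[2, 0, 0]
Event 3: LOCAL 2: VV[2][2]++ -> VV[2]=[0, 0, 1]
Event 4: SEND 0->2: VV[0][0]++ -> VV[0]=[3, 0, 0], msg_vec=[3, 0, 0]; VV[2]=max(VV[2],msg_vec) then VV[2][2]++ -> VV[2]=[3, 0, 2]
Event 5: LOCAL 0: VV[0][0]++ -> VV[0]=[4, 0, 0]
Event 6: SEND 1->2: VV[1][1]++ -> VV[1]=[0, 1, 0], msg_vec=[0, 1, 0]; VV[2]=max(VV[2],msg_vec) then VV[2][2]++ -> VV[2]=[3, 1, 3]
Event 7: LOCAL 1: VV[1][1]++ -> VV[1]=[0, 2, 0]
Event 8: LOCAL 1: VV[1][1]++ -> VV[1]=[0, 3, 0]
Event 3 stamp: [0, 0, 1]
Event 4 stamp: [3, 0, 0]
[0, 0, 1] <= [3, 0, 0]? False. Equal? False. Happens-before: False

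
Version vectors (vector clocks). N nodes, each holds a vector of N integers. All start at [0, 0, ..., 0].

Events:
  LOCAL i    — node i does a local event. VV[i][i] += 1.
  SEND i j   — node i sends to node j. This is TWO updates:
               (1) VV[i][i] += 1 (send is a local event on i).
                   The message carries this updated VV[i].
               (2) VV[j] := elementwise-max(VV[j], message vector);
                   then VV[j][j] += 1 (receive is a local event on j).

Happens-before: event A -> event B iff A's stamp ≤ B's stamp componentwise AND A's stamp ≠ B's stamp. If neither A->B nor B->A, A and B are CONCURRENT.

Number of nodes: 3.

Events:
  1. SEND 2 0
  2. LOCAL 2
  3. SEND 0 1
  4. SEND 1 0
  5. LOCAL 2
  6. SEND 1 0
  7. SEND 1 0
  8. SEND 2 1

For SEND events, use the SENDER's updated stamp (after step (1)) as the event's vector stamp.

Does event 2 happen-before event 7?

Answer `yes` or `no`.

Answer: no

Derivation:
Initial: VV[0]=[0, 0, 0]
Initial: VV[1]=[0, 0, 0]
Initial: VV[2]=[0, 0, 0]
Event 1: SEND 2->0: VV[2][2]++ -> VV[2]=[0, 0, 1], msg_vec=[0, 0, 1]; VV[0]=max(VV[0],msg_vec) then VV[0][0]++ -> VV[0]=[1, 0, 1]
Event 2: LOCAL 2: VV[2][2]++ -> VV[2]=[0, 0, 2]
Event 3: SEND 0->1: VV[0][0]++ -> VV[0]=[2, 0, 1], msg_vec=[2, 0, 1]; VV[1]=max(VV[1],msg_vec) then VV[1][1]++ -> VV[1]=[2, 1, 1]
Event 4: SEND 1->0: VV[1][1]++ -> VV[1]=[2, 2, 1], msg_vec=[2, 2, 1]; VV[0]=max(VV[0],msg_vec) then VV[0][0]++ -> VV[0]=[3, 2, 1]
Event 5: LOCAL 2: VV[2][2]++ -> VV[2]=[0, 0, 3]
Event 6: SEND 1->0: VV[1][1]++ -> VV[1]=[2, 3, 1], msg_vec=[2, 3, 1]; VV[0]=max(VV[0],msg_vec) then VV[0][0]++ -> VV[0]=[4, 3, 1]
Event 7: SEND 1->0: VV[1][1]++ -> VV[1]=[2, 4, 1], msg_vec=[2, 4, 1]; VV[0]=max(VV[0],msg_vec) then VV[0][0]++ -> VV[0]=[5, 4, 1]
Event 8: SEND 2->1: VV[2][2]++ -> VV[2]=[0, 0, 4], msg_vec=[0, 0, 4]; VV[1]=max(VV[1],msg_vec) then VV[1][1]++ -> VV[1]=[2, 5, 4]
Event 2 stamp: [0, 0, 2]
Event 7 stamp: [2, 4, 1]
[0, 0, 2] <= [2, 4, 1]? False. Equal? False. Happens-before: False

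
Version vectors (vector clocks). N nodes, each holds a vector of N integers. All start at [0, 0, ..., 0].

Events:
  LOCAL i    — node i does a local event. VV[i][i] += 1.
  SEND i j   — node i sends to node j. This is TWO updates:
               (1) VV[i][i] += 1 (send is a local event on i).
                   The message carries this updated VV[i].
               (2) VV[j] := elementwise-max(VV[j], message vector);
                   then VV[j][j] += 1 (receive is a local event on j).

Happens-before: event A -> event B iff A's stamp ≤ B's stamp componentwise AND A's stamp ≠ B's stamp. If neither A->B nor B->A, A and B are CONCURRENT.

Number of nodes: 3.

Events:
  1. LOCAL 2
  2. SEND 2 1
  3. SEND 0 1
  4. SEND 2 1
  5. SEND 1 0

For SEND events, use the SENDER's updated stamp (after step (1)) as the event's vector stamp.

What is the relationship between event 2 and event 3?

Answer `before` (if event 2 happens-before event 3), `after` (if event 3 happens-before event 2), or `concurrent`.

Answer: concurrent

Derivation:
Initial: VV[0]=[0, 0, 0]
Initial: VV[1]=[0, 0, 0]
Initial: VV[2]=[0, 0, 0]
Event 1: LOCAL 2: VV[2][2]++ -> VV[2]=[0, 0, 1]
Event 2: SEND 2->1: VV[2][2]++ -> VV[2]=[0, 0, 2], msg_vec=[0, 0, 2]; VV[1]=max(VV[1],msg_vec) then VV[1][1]++ -> VV[1]=[0, 1, 2]
Event 3: SEND 0->1: VV[0][0]++ -> VV[0]=[1, 0, 0], msg_vec=[1, 0, 0]; VV[1]=max(VV[1],msg_vec) then VV[1][1]++ -> VV[1]=[1, 2, 2]
Event 4: SEND 2->1: VV[2][2]++ -> VV[2]=[0, 0, 3], msg_vec=[0, 0, 3]; VV[1]=max(VV[1],msg_vec) then VV[1][1]++ -> VV[1]=[1, 3, 3]
Event 5: SEND 1->0: VV[1][1]++ -> VV[1]=[1, 4, 3], msg_vec=[1, 4, 3]; VV[0]=max(VV[0],msg_vec) then VV[0][0]++ -> VV[0]=[2, 4, 3]
Event 2 stamp: [0, 0, 2]
Event 3 stamp: [1, 0, 0]
[0, 0, 2] <= [1, 0, 0]? False
[1, 0, 0] <= [0, 0, 2]? False
Relation: concurrent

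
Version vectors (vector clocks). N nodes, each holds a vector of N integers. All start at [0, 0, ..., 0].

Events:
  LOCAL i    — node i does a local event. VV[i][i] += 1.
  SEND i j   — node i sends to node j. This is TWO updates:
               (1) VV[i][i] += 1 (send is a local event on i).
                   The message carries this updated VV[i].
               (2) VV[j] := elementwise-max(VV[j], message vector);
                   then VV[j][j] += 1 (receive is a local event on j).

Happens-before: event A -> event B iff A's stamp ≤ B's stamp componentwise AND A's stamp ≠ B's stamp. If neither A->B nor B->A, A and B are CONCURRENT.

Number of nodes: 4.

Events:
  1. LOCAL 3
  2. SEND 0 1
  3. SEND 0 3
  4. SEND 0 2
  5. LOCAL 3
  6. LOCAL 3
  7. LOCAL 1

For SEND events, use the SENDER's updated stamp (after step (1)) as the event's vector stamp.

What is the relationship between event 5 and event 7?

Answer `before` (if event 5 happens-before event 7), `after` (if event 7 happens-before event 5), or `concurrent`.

Answer: concurrent

Derivation:
Initial: VV[0]=[0, 0, 0, 0]
Initial: VV[1]=[0, 0, 0, 0]
Initial: VV[2]=[0, 0, 0, 0]
Initial: VV[3]=[0, 0, 0, 0]
Event 1: LOCAL 3: VV[3][3]++ -> VV[3]=[0, 0, 0, 1]
Event 2: SEND 0->1: VV[0][0]++ -> VV[0]=[1, 0, 0, 0], msg_vec=[1, 0, 0, 0]; VV[1]=max(VV[1],msg_vec) then VV[1][1]++ -> VV[1]=[1, 1, 0, 0]
Event 3: SEND 0->3: VV[0][0]++ -> VV[0]=[2, 0, 0, 0], msg_vec=[2, 0, 0, 0]; VV[3]=max(VV[3],msg_vec) then VV[3][3]++ -> VV[3]=[2, 0, 0, 2]
Event 4: SEND 0->2: VV[0][0]++ -> VV[0]=[3, 0, 0, 0], msg_vec=[3, 0, 0, 0]; VV[2]=max(VV[2],msg_vec) then VV[2][2]++ -> VV[2]=[3, 0, 1, 0]
Event 5: LOCAL 3: VV[3][3]++ -> VV[3]=[2, 0, 0, 3]
Event 6: LOCAL 3: VV[3][3]++ -> VV[3]=[2, 0, 0, 4]
Event 7: LOCAL 1: VV[1][1]++ -> VV[1]=[1, 2, 0, 0]
Event 5 stamp: [2, 0, 0, 3]
Event 7 stamp: [1, 2, 0, 0]
[2, 0, 0, 3] <= [1, 2, 0, 0]? False
[1, 2, 0, 0] <= [2, 0, 0, 3]? False
Relation: concurrent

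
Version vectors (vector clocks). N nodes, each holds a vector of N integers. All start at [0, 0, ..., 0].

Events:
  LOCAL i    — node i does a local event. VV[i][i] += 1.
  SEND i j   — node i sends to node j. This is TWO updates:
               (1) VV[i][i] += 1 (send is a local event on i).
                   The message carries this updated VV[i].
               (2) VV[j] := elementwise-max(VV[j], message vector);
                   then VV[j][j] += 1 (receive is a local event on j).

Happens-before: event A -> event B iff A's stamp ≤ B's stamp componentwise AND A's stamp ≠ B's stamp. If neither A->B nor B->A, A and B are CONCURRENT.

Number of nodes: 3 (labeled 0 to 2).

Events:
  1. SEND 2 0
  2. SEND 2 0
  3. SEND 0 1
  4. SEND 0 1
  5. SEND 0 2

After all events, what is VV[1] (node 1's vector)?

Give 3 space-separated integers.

Answer: 4 2 2

Derivation:
Initial: VV[0]=[0, 0, 0]
Initial: VV[1]=[0, 0, 0]
Initial: VV[2]=[0, 0, 0]
Event 1: SEND 2->0: VV[2][2]++ -> VV[2]=[0, 0, 1], msg_vec=[0, 0, 1]; VV[0]=max(VV[0],msg_vec) then VV[0][0]++ -> VV[0]=[1, 0, 1]
Event 2: SEND 2->0: VV[2][2]++ -> VV[2]=[0, 0, 2], msg_vec=[0, 0, 2]; VV[0]=max(VV[0],msg_vec) then VV[0][0]++ -> VV[0]=[2, 0, 2]
Event 3: SEND 0->1: VV[0][0]++ -> VV[0]=[3, 0, 2], msg_vec=[3, 0, 2]; VV[1]=max(VV[1],msg_vec) then VV[1][1]++ -> VV[1]=[3, 1, 2]
Event 4: SEND 0->1: VV[0][0]++ -> VV[0]=[4, 0, 2], msg_vec=[4, 0, 2]; VV[1]=max(VV[1],msg_vec) then VV[1][1]++ -> VV[1]=[4, 2, 2]
Event 5: SEND 0->2: VV[0][0]++ -> VV[0]=[5, 0, 2], msg_vec=[5, 0, 2]; VV[2]=max(VV[2],msg_vec) then VV[2][2]++ -> VV[2]=[5, 0, 3]
Final vectors: VV[0]=[5, 0, 2]; VV[1]=[4, 2, 2]; VV[2]=[5, 0, 3]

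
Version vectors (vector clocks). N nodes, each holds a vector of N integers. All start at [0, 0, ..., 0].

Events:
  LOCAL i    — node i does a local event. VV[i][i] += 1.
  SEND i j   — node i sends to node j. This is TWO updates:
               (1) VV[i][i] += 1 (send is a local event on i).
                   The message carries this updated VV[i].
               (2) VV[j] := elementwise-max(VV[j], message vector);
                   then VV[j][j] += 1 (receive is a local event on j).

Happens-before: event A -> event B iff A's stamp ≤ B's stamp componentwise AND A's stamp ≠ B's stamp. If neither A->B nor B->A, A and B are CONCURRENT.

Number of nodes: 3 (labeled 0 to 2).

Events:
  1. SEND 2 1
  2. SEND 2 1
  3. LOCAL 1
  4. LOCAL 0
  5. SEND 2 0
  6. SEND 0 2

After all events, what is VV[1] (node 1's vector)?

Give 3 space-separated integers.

Answer: 0 3 2

Derivation:
Initial: VV[0]=[0, 0, 0]
Initial: VV[1]=[0, 0, 0]
Initial: VV[2]=[0, 0, 0]
Event 1: SEND 2->1: VV[2][2]++ -> VV[2]=[0, 0, 1], msg_vec=[0, 0, 1]; VV[1]=max(VV[1],msg_vec) then VV[1][1]++ -> VV[1]=[0, 1, 1]
Event 2: SEND 2->1: VV[2][2]++ -> VV[2]=[0, 0, 2], msg_vec=[0, 0, 2]; VV[1]=max(VV[1],msg_vec) then VV[1][1]++ -> VV[1]=[0, 2, 2]
Event 3: LOCAL 1: VV[1][1]++ -> VV[1]=[0, 3, 2]
Event 4: LOCAL 0: VV[0][0]++ -> VV[0]=[1, 0, 0]
Event 5: SEND 2->0: VV[2][2]++ -> VV[2]=[0, 0, 3], msg_vec=[0, 0, 3]; VV[0]=max(VV[0],msg_vec) then VV[0][0]++ -> VV[0]=[2, 0, 3]
Event 6: SEND 0->2: VV[0][0]++ -> VV[0]=[3, 0, 3], msg_vec=[3, 0, 3]; VV[2]=max(VV[2],msg_vec) then VV[2][2]++ -> VV[2]=[3, 0, 4]
Final vectors: VV[0]=[3, 0, 3]; VV[1]=[0, 3, 2]; VV[2]=[3, 0, 4]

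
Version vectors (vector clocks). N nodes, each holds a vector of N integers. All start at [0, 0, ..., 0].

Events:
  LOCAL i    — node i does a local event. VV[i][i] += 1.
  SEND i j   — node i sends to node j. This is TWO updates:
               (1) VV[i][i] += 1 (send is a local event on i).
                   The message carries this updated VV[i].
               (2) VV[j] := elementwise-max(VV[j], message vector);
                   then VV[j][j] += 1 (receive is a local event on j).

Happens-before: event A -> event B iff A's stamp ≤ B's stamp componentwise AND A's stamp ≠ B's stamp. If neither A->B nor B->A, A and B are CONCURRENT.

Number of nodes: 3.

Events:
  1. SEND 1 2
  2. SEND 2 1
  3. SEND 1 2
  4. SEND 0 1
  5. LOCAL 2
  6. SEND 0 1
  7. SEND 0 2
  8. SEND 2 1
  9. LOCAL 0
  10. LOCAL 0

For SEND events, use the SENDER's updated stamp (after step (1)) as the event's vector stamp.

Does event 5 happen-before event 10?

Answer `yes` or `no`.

Initial: VV[0]=[0, 0, 0]
Initial: VV[1]=[0, 0, 0]
Initial: VV[2]=[0, 0, 0]
Event 1: SEND 1->2: VV[1][1]++ -> VV[1]=[0, 1, 0], msg_vec=[0, 1, 0]; VV[2]=max(VV[2],msg_vec) then VV[2][2]++ -> VV[2]=[0, 1, 1]
Event 2: SEND 2->1: VV[2][2]++ -> VV[2]=[0, 1, 2], msg_vec=[0, 1, 2]; VV[1]=max(VV[1],msg_vec) then VV[1][1]++ -> VV[1]=[0, 2, 2]
Event 3: SEND 1->2: VV[1][1]++ -> VV[1]=[0, 3, 2], msg_vec=[0, 3, 2]; VV[2]=max(VV[2],msg_vec) then VV[2][2]++ -> VV[2]=[0, 3, 3]
Event 4: SEND 0->1: VV[0][0]++ -> VV[0]=[1, 0, 0], msg_vec=[1, 0, 0]; VV[1]=max(VV[1],msg_vec) then VV[1][1]++ -> VV[1]=[1, 4, 2]
Event 5: LOCAL 2: VV[2][2]++ -> VV[2]=[0, 3, 4]
Event 6: SEND 0->1: VV[0][0]++ -> VV[0]=[2, 0, 0], msg_vec=[2, 0, 0]; VV[1]=max(VV[1],msg_vec) then VV[1][1]++ -> VV[1]=[2, 5, 2]
Event 7: SEND 0->2: VV[0][0]++ -> VV[0]=[3, 0, 0], msg_vec=[3, 0, 0]; VV[2]=max(VV[2],msg_vec) then VV[2][2]++ -> VV[2]=[3, 3, 5]
Event 8: SEND 2->1: VV[2][2]++ -> VV[2]=[3, 3, 6], msg_vec=[3, 3, 6]; VV[1]=max(VV[1],msg_vec) then VV[1][1]++ -> VV[1]=[3, 6, 6]
Event 9: LOCAL 0: VV[0][0]++ -> VV[0]=[4, 0, 0]
Event 10: LOCAL 0: VV[0][0]++ -> VV[0]=[5, 0, 0]
Event 5 stamp: [0, 3, 4]
Event 10 stamp: [5, 0, 0]
[0, 3, 4] <= [5, 0, 0]? False. Equal? False. Happens-before: False

Answer: no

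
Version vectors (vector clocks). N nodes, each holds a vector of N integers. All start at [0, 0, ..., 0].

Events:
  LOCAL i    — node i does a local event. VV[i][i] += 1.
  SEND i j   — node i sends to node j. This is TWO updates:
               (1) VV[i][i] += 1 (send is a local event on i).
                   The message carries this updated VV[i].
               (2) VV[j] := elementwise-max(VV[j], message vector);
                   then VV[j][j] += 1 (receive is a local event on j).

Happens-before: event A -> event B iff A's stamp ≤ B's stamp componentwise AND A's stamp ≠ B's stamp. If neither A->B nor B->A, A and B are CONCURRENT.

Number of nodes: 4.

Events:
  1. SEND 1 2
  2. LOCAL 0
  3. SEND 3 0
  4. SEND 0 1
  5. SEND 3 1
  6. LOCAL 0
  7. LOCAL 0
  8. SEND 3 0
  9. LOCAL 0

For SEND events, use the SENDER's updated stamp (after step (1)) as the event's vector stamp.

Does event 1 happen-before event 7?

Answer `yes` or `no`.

Answer: no

Derivation:
Initial: VV[0]=[0, 0, 0, 0]
Initial: VV[1]=[0, 0, 0, 0]
Initial: VV[2]=[0, 0, 0, 0]
Initial: VV[3]=[0, 0, 0, 0]
Event 1: SEND 1->2: VV[1][1]++ -> VV[1]=[0, 1, 0, 0], msg_vec=[0, 1, 0, 0]; VV[2]=max(VV[2],msg_vec) then VV[2][2]++ -> VV[2]=[0, 1, 1, 0]
Event 2: LOCAL 0: VV[0][0]++ -> VV[0]=[1, 0, 0, 0]
Event 3: SEND 3->0: VV[3][3]++ -> VV[3]=[0, 0, 0, 1], msg_vec=[0, 0, 0, 1]; VV[0]=max(VV[0],msg_vec) then VV[0][0]++ -> VV[0]=[2, 0, 0, 1]
Event 4: SEND 0->1: VV[0][0]++ -> VV[0]=[3, 0, 0, 1], msg_vec=[3, 0, 0, 1]; VV[1]=max(VV[1],msg_vec) then VV[1][1]++ -> VV[1]=[3, 2, 0, 1]
Event 5: SEND 3->1: VV[3][3]++ -> VV[3]=[0, 0, 0, 2], msg_vec=[0, 0, 0, 2]; VV[1]=max(VV[1],msg_vec) then VV[1][1]++ -> VV[1]=[3, 3, 0, 2]
Event 6: LOCAL 0: VV[0][0]++ -> VV[0]=[4, 0, 0, 1]
Event 7: LOCAL 0: VV[0][0]++ -> VV[0]=[5, 0, 0, 1]
Event 8: SEND 3->0: VV[3][3]++ -> VV[3]=[0, 0, 0, 3], msg_vec=[0, 0, 0, 3]; VV[0]=max(VV[0],msg_vec) then VV[0][0]++ -> VV[0]=[6, 0, 0, 3]
Event 9: LOCAL 0: VV[0][0]++ -> VV[0]=[7, 0, 0, 3]
Event 1 stamp: [0, 1, 0, 0]
Event 7 stamp: [5, 0, 0, 1]
[0, 1, 0, 0] <= [5, 0, 0, 1]? False. Equal? False. Happens-before: False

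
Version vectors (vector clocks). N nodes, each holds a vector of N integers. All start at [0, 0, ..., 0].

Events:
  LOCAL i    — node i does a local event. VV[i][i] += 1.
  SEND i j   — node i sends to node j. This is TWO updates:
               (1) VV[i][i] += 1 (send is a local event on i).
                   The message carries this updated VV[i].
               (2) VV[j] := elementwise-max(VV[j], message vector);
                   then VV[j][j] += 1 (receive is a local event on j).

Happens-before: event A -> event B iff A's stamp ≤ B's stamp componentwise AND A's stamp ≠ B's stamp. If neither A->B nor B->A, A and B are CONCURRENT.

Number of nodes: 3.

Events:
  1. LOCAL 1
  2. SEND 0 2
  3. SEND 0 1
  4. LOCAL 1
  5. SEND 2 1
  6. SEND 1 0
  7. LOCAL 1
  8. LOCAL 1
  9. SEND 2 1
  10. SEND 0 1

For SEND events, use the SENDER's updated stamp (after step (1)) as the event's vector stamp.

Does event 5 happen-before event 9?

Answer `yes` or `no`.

Initial: VV[0]=[0, 0, 0]
Initial: VV[1]=[0, 0, 0]
Initial: VV[2]=[0, 0, 0]
Event 1: LOCAL 1: VV[1][1]++ -> VV[1]=[0, 1, 0]
Event 2: SEND 0->2: VV[0][0]++ -> VV[0]=[1, 0, 0], msg_vec=[1, 0, 0]; VV[2]=max(VV[2],msg_vec) then VV[2][2]++ -> VV[2]=[1, 0, 1]
Event 3: SEND 0->1: VV[0][0]++ -> VV[0]=[2, 0, 0], msg_vec=[2, 0, 0]; VV[1]=max(VV[1],msg_vec) then VV[1][1]++ -> VV[1]=[2, 2, 0]
Event 4: LOCAL 1: VV[1][1]++ -> VV[1]=[2, 3, 0]
Event 5: SEND 2->1: VV[2][2]++ -> VV[2]=[1, 0, 2], msg_vec=[1, 0, 2]; VV[1]=max(VV[1],msg_vec) then VV[1][1]++ -> VV[1]=[2, 4, 2]
Event 6: SEND 1->0: VV[1][1]++ -> VV[1]=[2, 5, 2], msg_vec=[2, 5, 2]; VV[0]=max(VV[0],msg_vec) then VV[0][0]++ -> VV[0]=[3, 5, 2]
Event 7: LOCAL 1: VV[1][1]++ -> VV[1]=[2, 6, 2]
Event 8: LOCAL 1: VV[1][1]++ -> VV[1]=[2, 7, 2]
Event 9: SEND 2->1: VV[2][2]++ -> VV[2]=[1, 0, 3], msg_vec=[1, 0, 3]; VV[1]=max(VV[1],msg_vec) then VV[1][1]++ -> VV[1]=[2, 8, 3]
Event 10: SEND 0->1: VV[0][0]++ -> VV[0]=[4, 5, 2], msg_vec=[4, 5, 2]; VV[1]=max(VV[1],msg_vec) then VV[1][1]++ -> VV[1]=[4, 9, 3]
Event 5 stamp: [1, 0, 2]
Event 9 stamp: [1, 0, 3]
[1, 0, 2] <= [1, 0, 3]? True. Equal? False. Happens-before: True

Answer: yes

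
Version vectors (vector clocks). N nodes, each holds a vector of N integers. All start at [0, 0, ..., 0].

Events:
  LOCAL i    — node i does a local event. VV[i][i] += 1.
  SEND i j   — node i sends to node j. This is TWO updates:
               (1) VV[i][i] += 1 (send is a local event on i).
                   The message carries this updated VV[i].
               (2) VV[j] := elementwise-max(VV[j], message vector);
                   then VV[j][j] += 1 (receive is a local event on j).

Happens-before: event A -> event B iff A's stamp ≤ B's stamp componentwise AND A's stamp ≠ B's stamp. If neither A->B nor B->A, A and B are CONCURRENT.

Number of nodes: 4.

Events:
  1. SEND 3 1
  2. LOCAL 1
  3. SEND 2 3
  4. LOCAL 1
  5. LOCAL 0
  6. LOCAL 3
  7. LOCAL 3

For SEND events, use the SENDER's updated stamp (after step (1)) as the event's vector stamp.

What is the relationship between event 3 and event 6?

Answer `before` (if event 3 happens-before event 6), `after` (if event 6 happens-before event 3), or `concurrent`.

Answer: before

Derivation:
Initial: VV[0]=[0, 0, 0, 0]
Initial: VV[1]=[0, 0, 0, 0]
Initial: VV[2]=[0, 0, 0, 0]
Initial: VV[3]=[0, 0, 0, 0]
Event 1: SEND 3->1: VV[3][3]++ -> VV[3]=[0, 0, 0, 1], msg_vec=[0, 0, 0, 1]; VV[1]=max(VV[1],msg_vec) then VV[1][1]++ -> VV[1]=[0, 1, 0, 1]
Event 2: LOCAL 1: VV[1][1]++ -> VV[1]=[0, 2, 0, 1]
Event 3: SEND 2->3: VV[2][2]++ -> VV[2]=[0, 0, 1, 0], msg_vec=[0, 0, 1, 0]; VV[3]=max(VV[3],msg_vec) then VV[3][3]++ -> VV[3]=[0, 0, 1, 2]
Event 4: LOCAL 1: VV[1][1]++ -> VV[1]=[0, 3, 0, 1]
Event 5: LOCAL 0: VV[0][0]++ -> VV[0]=[1, 0, 0, 0]
Event 6: LOCAL 3: VV[3][3]++ -> VV[3]=[0, 0, 1, 3]
Event 7: LOCAL 3: VV[3][3]++ -> VV[3]=[0, 0, 1, 4]
Event 3 stamp: [0, 0, 1, 0]
Event 6 stamp: [0, 0, 1, 3]
[0, 0, 1, 0] <= [0, 0, 1, 3]? True
[0, 0, 1, 3] <= [0, 0, 1, 0]? False
Relation: before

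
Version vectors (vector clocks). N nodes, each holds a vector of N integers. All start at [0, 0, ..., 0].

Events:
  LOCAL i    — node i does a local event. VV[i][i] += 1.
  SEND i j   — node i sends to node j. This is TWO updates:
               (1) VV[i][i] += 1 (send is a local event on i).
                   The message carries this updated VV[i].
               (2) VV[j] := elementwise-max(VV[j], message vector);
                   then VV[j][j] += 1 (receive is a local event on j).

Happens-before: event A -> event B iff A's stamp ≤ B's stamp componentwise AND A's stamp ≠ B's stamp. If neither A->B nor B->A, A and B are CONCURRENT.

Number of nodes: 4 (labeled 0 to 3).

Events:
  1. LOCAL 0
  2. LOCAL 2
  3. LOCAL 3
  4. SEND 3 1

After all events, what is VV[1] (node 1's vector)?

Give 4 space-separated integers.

Initial: VV[0]=[0, 0, 0, 0]
Initial: VV[1]=[0, 0, 0, 0]
Initial: VV[2]=[0, 0, 0, 0]
Initial: VV[3]=[0, 0, 0, 0]
Event 1: LOCAL 0: VV[0][0]++ -> VV[0]=[1, 0, 0, 0]
Event 2: LOCAL 2: VV[2][2]++ -> VV[2]=[0, 0, 1, 0]
Event 3: LOCAL 3: VV[3][3]++ -> VV[3]=[0, 0, 0, 1]
Event 4: SEND 3->1: VV[3][3]++ -> VV[3]=[0, 0, 0, 2], msg_vec=[0, 0, 0, 2]; VV[1]=max(VV[1],msg_vec) then VV[1][1]++ -> VV[1]=[0, 1, 0, 2]
Final vectors: VV[0]=[1, 0, 0, 0]; VV[1]=[0, 1, 0, 2]; VV[2]=[0, 0, 1, 0]; VV[3]=[0, 0, 0, 2]

Answer: 0 1 0 2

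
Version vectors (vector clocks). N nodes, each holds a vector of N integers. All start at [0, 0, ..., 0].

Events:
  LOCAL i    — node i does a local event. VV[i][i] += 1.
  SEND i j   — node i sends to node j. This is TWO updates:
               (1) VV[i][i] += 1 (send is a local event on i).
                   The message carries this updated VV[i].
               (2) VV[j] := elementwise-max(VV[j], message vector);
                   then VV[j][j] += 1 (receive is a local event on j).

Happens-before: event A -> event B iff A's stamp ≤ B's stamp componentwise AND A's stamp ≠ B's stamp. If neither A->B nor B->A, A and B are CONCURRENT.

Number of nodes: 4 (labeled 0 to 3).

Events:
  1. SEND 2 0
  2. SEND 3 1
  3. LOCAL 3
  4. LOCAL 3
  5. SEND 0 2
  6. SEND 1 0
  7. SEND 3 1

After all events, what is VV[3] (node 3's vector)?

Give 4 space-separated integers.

Answer: 0 0 0 4

Derivation:
Initial: VV[0]=[0, 0, 0, 0]
Initial: VV[1]=[0, 0, 0, 0]
Initial: VV[2]=[0, 0, 0, 0]
Initial: VV[3]=[0, 0, 0, 0]
Event 1: SEND 2->0: VV[2][2]++ -> VV[2]=[0, 0, 1, 0], msg_vec=[0, 0, 1, 0]; VV[0]=max(VV[0],msg_vec) then VV[0][0]++ -> VV[0]=[1, 0, 1, 0]
Event 2: SEND 3->1: VV[3][3]++ -> VV[3]=[0, 0, 0, 1], msg_vec=[0, 0, 0, 1]; VV[1]=max(VV[1],msg_vec) then VV[1][1]++ -> VV[1]=[0, 1, 0, 1]
Event 3: LOCAL 3: VV[3][3]++ -> VV[3]=[0, 0, 0, 2]
Event 4: LOCAL 3: VV[3][3]++ -> VV[3]=[0, 0, 0, 3]
Event 5: SEND 0->2: VV[0][0]++ -> VV[0]=[2, 0, 1, 0], msg_vec=[2, 0, 1, 0]; VV[2]=max(VV[2],msg_vec) then VV[2][2]++ -> VV[2]=[2, 0, 2, 0]
Event 6: SEND 1->0: VV[1][1]++ -> VV[1]=[0, 2, 0, 1], msg_vec=[0, 2, 0, 1]; VV[0]=max(VV[0],msg_vec) then VV[0][0]++ -> VV[0]=[3, 2, 1, 1]
Event 7: SEND 3->1: VV[3][3]++ -> VV[3]=[0, 0, 0, 4], msg_vec=[0, 0, 0, 4]; VV[1]=max(VV[1],msg_vec) then VV[1][1]++ -> VV[1]=[0, 3, 0, 4]
Final vectors: VV[0]=[3, 2, 1, 1]; VV[1]=[0, 3, 0, 4]; VV[2]=[2, 0, 2, 0]; VV[3]=[0, 0, 0, 4]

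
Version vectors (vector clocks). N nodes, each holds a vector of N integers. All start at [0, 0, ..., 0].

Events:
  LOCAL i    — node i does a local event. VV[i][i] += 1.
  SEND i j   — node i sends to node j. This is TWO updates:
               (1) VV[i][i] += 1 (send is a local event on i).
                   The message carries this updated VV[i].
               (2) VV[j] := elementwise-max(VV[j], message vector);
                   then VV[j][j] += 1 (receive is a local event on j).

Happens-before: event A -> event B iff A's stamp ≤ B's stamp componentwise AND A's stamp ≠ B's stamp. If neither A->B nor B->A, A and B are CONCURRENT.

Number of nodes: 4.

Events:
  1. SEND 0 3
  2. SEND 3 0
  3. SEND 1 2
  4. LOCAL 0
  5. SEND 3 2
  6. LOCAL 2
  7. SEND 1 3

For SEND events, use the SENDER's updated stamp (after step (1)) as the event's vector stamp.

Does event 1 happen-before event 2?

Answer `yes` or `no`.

Initial: VV[0]=[0, 0, 0, 0]
Initial: VV[1]=[0, 0, 0, 0]
Initial: VV[2]=[0, 0, 0, 0]
Initial: VV[3]=[0, 0, 0, 0]
Event 1: SEND 0->3: VV[0][0]++ -> VV[0]=[1, 0, 0, 0], msg_vec=[1, 0, 0, 0]; VV[3]=max(VV[3],msg_vec) then VV[3][3]++ -> VV[3]=[1, 0, 0, 1]
Event 2: SEND 3->0: VV[3][3]++ -> VV[3]=[1, 0, 0, 2], msg_vec=[1, 0, 0, 2]; VV[0]=max(VV[0],msg_vec) then VV[0][0]++ -> VV[0]=[2, 0, 0, 2]
Event 3: SEND 1->2: VV[1][1]++ -> VV[1]=[0, 1, 0, 0], msg_vec=[0, 1, 0, 0]; VV[2]=max(VV[2],msg_vec) then VV[2][2]++ -> VV[2]=[0, 1, 1, 0]
Event 4: LOCAL 0: VV[0][0]++ -> VV[0]=[3, 0, 0, 2]
Event 5: SEND 3->2: VV[3][3]++ -> VV[3]=[1, 0, 0, 3], msg_vec=[1, 0, 0, 3]; VV[2]=max(VV[2],msg_vec) then VV[2][2]++ -> VV[2]=[1, 1, 2, 3]
Event 6: LOCAL 2: VV[2][2]++ -> VV[2]=[1, 1, 3, 3]
Event 7: SEND 1->3: VV[1][1]++ -> VV[1]=[0, 2, 0, 0], msg_vec=[0, 2, 0, 0]; VV[3]=max(VV[3],msg_vec) then VV[3][3]++ -> VV[3]=[1, 2, 0, 4]
Event 1 stamp: [1, 0, 0, 0]
Event 2 stamp: [1, 0, 0, 2]
[1, 0, 0, 0] <= [1, 0, 0, 2]? True. Equal? False. Happens-before: True

Answer: yes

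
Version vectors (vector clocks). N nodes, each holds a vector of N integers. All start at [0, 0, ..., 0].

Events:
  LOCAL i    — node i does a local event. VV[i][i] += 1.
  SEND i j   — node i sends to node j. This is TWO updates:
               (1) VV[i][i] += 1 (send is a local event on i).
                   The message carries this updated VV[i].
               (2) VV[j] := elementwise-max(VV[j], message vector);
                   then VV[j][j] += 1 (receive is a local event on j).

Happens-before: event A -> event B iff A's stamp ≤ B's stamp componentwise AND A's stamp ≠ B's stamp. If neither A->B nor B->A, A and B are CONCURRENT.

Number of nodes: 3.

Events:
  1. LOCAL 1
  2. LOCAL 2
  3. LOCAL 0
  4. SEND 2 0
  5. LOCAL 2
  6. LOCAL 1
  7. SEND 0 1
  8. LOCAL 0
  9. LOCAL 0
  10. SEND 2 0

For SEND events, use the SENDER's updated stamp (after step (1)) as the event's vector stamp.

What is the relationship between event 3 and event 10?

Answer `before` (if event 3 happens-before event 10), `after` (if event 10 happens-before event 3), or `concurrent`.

Initial: VV[0]=[0, 0, 0]
Initial: VV[1]=[0, 0, 0]
Initial: VV[2]=[0, 0, 0]
Event 1: LOCAL 1: VV[1][1]++ -> VV[1]=[0, 1, 0]
Event 2: LOCAL 2: VV[2][2]++ -> VV[2]=[0, 0, 1]
Event 3: LOCAL 0: VV[0][0]++ -> VV[0]=[1, 0, 0]
Event 4: SEND 2->0: VV[2][2]++ -> VV[2]=[0, 0, 2], msg_vec=[0, 0, 2]; VV[0]=max(VV[0],msg_vec) then VV[0][0]++ -> VV[0]=[2, 0, 2]
Event 5: LOCAL 2: VV[2][2]++ -> VV[2]=[0, 0, 3]
Event 6: LOCAL 1: VV[1][1]++ -> VV[1]=[0, 2, 0]
Event 7: SEND 0->1: VV[0][0]++ -> VV[0]=[3, 0, 2], msg_vec=[3, 0, 2]; VV[1]=max(VV[1],msg_vec) then VV[1][1]++ -> VV[1]=[3, 3, 2]
Event 8: LOCAL 0: VV[0][0]++ -> VV[0]=[4, 0, 2]
Event 9: LOCAL 0: VV[0][0]++ -> VV[0]=[5, 0, 2]
Event 10: SEND 2->0: VV[2][2]++ -> VV[2]=[0, 0, 4], msg_vec=[0, 0, 4]; VV[0]=max(VV[0],msg_vec) then VV[0][0]++ -> VV[0]=[6, 0, 4]
Event 3 stamp: [1, 0, 0]
Event 10 stamp: [0, 0, 4]
[1, 0, 0] <= [0, 0, 4]? False
[0, 0, 4] <= [1, 0, 0]? False
Relation: concurrent

Answer: concurrent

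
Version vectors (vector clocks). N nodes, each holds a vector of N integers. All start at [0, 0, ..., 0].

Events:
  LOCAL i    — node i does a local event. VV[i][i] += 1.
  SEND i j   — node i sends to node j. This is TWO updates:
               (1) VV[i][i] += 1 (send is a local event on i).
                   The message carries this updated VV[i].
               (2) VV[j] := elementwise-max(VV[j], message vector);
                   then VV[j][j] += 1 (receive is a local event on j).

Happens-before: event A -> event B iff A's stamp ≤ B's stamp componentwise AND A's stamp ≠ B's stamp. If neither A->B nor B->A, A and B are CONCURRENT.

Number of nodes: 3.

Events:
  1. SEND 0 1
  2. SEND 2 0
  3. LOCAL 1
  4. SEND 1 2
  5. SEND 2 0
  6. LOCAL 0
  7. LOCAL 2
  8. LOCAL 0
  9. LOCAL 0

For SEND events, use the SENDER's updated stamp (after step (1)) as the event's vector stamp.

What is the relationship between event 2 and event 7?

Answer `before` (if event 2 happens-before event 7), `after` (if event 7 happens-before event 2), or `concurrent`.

Answer: before

Derivation:
Initial: VV[0]=[0, 0, 0]
Initial: VV[1]=[0, 0, 0]
Initial: VV[2]=[0, 0, 0]
Event 1: SEND 0->1: VV[0][0]++ -> VV[0]=[1, 0, 0], msg_vec=[1, 0, 0]; VV[1]=max(VV[1],msg_vec) then VV[1][1]++ -> VV[1]=[1, 1, 0]
Event 2: SEND 2->0: VV[2][2]++ -> VV[2]=[0, 0, 1], msg_vec=[0, 0, 1]; VV[0]=max(VV[0],msg_vec) then VV[0][0]++ -> VV[0]=[2, 0, 1]
Event 3: LOCAL 1: VV[1][1]++ -> VV[1]=[1, 2, 0]
Event 4: SEND 1->2: VV[1][1]++ -> VV[1]=[1, 3, 0], msg_vec=[1, 3, 0]; VV[2]=max(VV[2],msg_vec) then VV[2][2]++ -> VV[2]=[1, 3, 2]
Event 5: SEND 2->0: VV[2][2]++ -> VV[2]=[1, 3, 3], msg_vec=[1, 3, 3]; VV[0]=max(VV[0],msg_vec) then VV[0][0]++ -> VV[0]=[3, 3, 3]
Event 6: LOCAL 0: VV[0][0]++ -> VV[0]=[4, 3, 3]
Event 7: LOCAL 2: VV[2][2]++ -> VV[2]=[1, 3, 4]
Event 8: LOCAL 0: VV[0][0]++ -> VV[0]=[5, 3, 3]
Event 9: LOCAL 0: VV[0][0]++ -> VV[0]=[6, 3, 3]
Event 2 stamp: [0, 0, 1]
Event 7 stamp: [1, 3, 4]
[0, 0, 1] <= [1, 3, 4]? True
[1, 3, 4] <= [0, 0, 1]? False
Relation: before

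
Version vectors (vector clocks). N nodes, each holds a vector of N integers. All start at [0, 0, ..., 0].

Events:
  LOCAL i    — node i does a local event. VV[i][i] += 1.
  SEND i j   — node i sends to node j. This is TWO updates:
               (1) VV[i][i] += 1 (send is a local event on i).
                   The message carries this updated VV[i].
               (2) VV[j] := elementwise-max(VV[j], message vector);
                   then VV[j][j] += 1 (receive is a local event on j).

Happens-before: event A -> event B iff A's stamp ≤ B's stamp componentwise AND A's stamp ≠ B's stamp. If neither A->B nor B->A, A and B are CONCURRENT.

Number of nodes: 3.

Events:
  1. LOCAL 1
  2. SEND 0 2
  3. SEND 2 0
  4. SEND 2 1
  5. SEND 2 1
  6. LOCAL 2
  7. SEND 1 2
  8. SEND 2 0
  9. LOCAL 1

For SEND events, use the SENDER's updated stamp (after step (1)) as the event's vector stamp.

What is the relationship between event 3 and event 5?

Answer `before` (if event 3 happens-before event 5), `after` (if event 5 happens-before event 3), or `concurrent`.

Initial: VV[0]=[0, 0, 0]
Initial: VV[1]=[0, 0, 0]
Initial: VV[2]=[0, 0, 0]
Event 1: LOCAL 1: VV[1][1]++ -> VV[1]=[0, 1, 0]
Event 2: SEND 0->2: VV[0][0]++ -> VV[0]=[1, 0, 0], msg_vec=[1, 0, 0]; VV[2]=max(VV[2],msg_vec) then VV[2][2]++ -> VV[2]=[1, 0, 1]
Event 3: SEND 2->0: VV[2][2]++ -> VV[2]=[1, 0, 2], msg_vec=[1, 0, 2]; VV[0]=max(VV[0],msg_vec) then VV[0][0]++ -> VV[0]=[2, 0, 2]
Event 4: SEND 2->1: VV[2][2]++ -> VV[2]=[1, 0, 3], msg_vec=[1, 0, 3]; VV[1]=max(VV[1],msg_vec) then VV[1][1]++ -> VV[1]=[1, 2, 3]
Event 5: SEND 2->1: VV[2][2]++ -> VV[2]=[1, 0, 4], msg_vec=[1, 0, 4]; VV[1]=max(VV[1],msg_vec) then VV[1][1]++ -> VV[1]=[1, 3, 4]
Event 6: LOCAL 2: VV[2][2]++ -> VV[2]=[1, 0, 5]
Event 7: SEND 1->2: VV[1][1]++ -> VV[1]=[1, 4, 4], msg_vec=[1, 4, 4]; VV[2]=max(VV[2],msg_vec) then VV[2][2]++ -> VV[2]=[1, 4, 6]
Event 8: SEND 2->0: VV[2][2]++ -> VV[2]=[1, 4, 7], msg_vec=[1, 4, 7]; VV[0]=max(VV[0],msg_vec) then VV[0][0]++ -> VV[0]=[3, 4, 7]
Event 9: LOCAL 1: VV[1][1]++ -> VV[1]=[1, 5, 4]
Event 3 stamp: [1, 0, 2]
Event 5 stamp: [1, 0, 4]
[1, 0, 2] <= [1, 0, 4]? True
[1, 0, 4] <= [1, 0, 2]? False
Relation: before

Answer: before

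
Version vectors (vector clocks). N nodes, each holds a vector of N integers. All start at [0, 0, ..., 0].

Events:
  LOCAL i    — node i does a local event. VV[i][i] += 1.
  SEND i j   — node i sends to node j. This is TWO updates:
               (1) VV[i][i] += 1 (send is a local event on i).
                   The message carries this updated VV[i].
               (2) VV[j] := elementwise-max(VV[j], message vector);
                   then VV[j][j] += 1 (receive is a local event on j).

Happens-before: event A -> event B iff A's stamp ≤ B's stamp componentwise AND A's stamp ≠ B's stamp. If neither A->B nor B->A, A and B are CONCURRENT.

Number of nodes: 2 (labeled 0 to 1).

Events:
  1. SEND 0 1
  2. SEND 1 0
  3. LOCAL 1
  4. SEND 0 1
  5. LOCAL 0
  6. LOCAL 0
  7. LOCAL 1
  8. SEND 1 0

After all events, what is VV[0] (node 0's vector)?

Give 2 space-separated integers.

Answer: 6 6

Derivation:
Initial: VV[0]=[0, 0]
Initial: VV[1]=[0, 0]
Event 1: SEND 0->1: VV[0][0]++ -> VV[0]=[1, 0], msg_vec=[1, 0]; VV[1]=max(VV[1],msg_vec) then VV[1][1]++ -> VV[1]=[1, 1]
Event 2: SEND 1->0: VV[1][1]++ -> VV[1]=[1, 2], msg_vec=[1, 2]; VV[0]=max(VV[0],msg_vec) then VV[0][0]++ -> VV[0]=[2, 2]
Event 3: LOCAL 1: VV[1][1]++ -> VV[1]=[1, 3]
Event 4: SEND 0->1: VV[0][0]++ -> VV[0]=[3, 2], msg_vec=[3, 2]; VV[1]=max(VV[1],msg_vec) then VV[1][1]++ -> VV[1]=[3, 4]
Event 5: LOCAL 0: VV[0][0]++ -> VV[0]=[4, 2]
Event 6: LOCAL 0: VV[0][0]++ -> VV[0]=[5, 2]
Event 7: LOCAL 1: VV[1][1]++ -> VV[1]=[3, 5]
Event 8: SEND 1->0: VV[1][1]++ -> VV[1]=[3, 6], msg_vec=[3, 6]; VV[0]=max(VV[0],msg_vec) then VV[0][0]++ -> VV[0]=[6, 6]
Final vectors: VV[0]=[6, 6]; VV[1]=[3, 6]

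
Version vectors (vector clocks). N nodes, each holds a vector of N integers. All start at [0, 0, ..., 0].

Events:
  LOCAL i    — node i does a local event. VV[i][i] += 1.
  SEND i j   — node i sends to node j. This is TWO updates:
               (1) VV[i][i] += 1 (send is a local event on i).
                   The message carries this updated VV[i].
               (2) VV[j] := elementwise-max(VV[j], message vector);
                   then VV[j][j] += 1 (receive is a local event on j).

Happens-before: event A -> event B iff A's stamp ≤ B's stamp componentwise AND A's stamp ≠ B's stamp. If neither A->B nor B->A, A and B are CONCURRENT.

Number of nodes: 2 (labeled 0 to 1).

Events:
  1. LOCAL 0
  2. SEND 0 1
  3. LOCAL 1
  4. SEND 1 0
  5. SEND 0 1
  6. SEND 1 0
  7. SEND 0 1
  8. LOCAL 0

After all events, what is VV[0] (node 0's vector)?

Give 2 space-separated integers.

Answer: 7 5

Derivation:
Initial: VV[0]=[0, 0]
Initial: VV[1]=[0, 0]
Event 1: LOCAL 0: VV[0][0]++ -> VV[0]=[1, 0]
Event 2: SEND 0->1: VV[0][0]++ -> VV[0]=[2, 0], msg_vec=[2, 0]; VV[1]=max(VV[1],msg_vec) then VV[1][1]++ -> VV[1]=[2, 1]
Event 3: LOCAL 1: VV[1][1]++ -> VV[1]=[2, 2]
Event 4: SEND 1->0: VV[1][1]++ -> VV[1]=[2, 3], msg_vec=[2, 3]; VV[0]=max(VV[0],msg_vec) then VV[0][0]++ -> VV[0]=[3, 3]
Event 5: SEND 0->1: VV[0][0]++ -> VV[0]=[4, 3], msg_vec=[4, 3]; VV[1]=max(VV[1],msg_vec) then VV[1][1]++ -> VV[1]=[4, 4]
Event 6: SEND 1->0: VV[1][1]++ -> VV[1]=[4, 5], msg_vec=[4, 5]; VV[0]=max(VV[0],msg_vec) then VV[0][0]++ -> VV[0]=[5, 5]
Event 7: SEND 0->1: VV[0][0]++ -> VV[0]=[6, 5], msg_vec=[6, 5]; VV[1]=max(VV[1],msg_vec) then VV[1][1]++ -> VV[1]=[6, 6]
Event 8: LOCAL 0: VV[0][0]++ -> VV[0]=[7, 5]
Final vectors: VV[0]=[7, 5]; VV[1]=[6, 6]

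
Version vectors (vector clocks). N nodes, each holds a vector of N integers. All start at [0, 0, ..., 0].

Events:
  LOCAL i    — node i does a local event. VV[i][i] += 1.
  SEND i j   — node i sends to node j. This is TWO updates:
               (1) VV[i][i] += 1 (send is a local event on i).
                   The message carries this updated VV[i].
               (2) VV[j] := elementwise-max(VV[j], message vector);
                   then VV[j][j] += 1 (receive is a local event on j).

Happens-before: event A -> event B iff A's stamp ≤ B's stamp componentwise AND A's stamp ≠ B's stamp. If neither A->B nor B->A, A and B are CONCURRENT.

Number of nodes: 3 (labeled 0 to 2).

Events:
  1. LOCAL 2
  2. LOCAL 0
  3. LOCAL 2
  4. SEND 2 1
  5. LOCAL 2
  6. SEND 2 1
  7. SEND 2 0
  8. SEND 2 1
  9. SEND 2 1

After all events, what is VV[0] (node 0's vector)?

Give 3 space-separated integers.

Answer: 2 0 6

Derivation:
Initial: VV[0]=[0, 0, 0]
Initial: VV[1]=[0, 0, 0]
Initial: VV[2]=[0, 0, 0]
Event 1: LOCAL 2: VV[2][2]++ -> VV[2]=[0, 0, 1]
Event 2: LOCAL 0: VV[0][0]++ -> VV[0]=[1, 0, 0]
Event 3: LOCAL 2: VV[2][2]++ -> VV[2]=[0, 0, 2]
Event 4: SEND 2->1: VV[2][2]++ -> VV[2]=[0, 0, 3], msg_vec=[0, 0, 3]; VV[1]=max(VV[1],msg_vec) then VV[1][1]++ -> VV[1]=[0, 1, 3]
Event 5: LOCAL 2: VV[2][2]++ -> VV[2]=[0, 0, 4]
Event 6: SEND 2->1: VV[2][2]++ -> VV[2]=[0, 0, 5], msg_vec=[0, 0, 5]; VV[1]=max(VV[1],msg_vec) then VV[1][1]++ -> VV[1]=[0, 2, 5]
Event 7: SEND 2->0: VV[2][2]++ -> VV[2]=[0, 0, 6], msg_vec=[0, 0, 6]; VV[0]=max(VV[0],msg_vec) then VV[0][0]++ -> VV[0]=[2, 0, 6]
Event 8: SEND 2->1: VV[2][2]++ -> VV[2]=[0, 0, 7], msg_vec=[0, 0, 7]; VV[1]=max(VV[1],msg_vec) then VV[1][1]++ -> VV[1]=[0, 3, 7]
Event 9: SEND 2->1: VV[2][2]++ -> VV[2]=[0, 0, 8], msg_vec=[0, 0, 8]; VV[1]=max(VV[1],msg_vec) then VV[1][1]++ -> VV[1]=[0, 4, 8]
Final vectors: VV[0]=[2, 0, 6]; VV[1]=[0, 4, 8]; VV[2]=[0, 0, 8]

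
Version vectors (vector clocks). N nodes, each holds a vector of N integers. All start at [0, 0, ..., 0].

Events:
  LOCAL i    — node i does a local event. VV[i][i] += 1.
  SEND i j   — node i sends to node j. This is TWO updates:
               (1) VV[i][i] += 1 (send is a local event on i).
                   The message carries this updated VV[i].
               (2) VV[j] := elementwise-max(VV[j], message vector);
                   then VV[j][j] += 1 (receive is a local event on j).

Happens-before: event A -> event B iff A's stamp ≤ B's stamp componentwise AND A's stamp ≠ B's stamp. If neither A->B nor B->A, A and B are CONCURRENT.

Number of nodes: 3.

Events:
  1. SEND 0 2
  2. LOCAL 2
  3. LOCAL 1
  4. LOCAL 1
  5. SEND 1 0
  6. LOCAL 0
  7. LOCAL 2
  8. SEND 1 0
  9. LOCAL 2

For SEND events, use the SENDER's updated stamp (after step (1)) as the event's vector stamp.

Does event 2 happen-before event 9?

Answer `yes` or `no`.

Initial: VV[0]=[0, 0, 0]
Initial: VV[1]=[0, 0, 0]
Initial: VV[2]=[0, 0, 0]
Event 1: SEND 0->2: VV[0][0]++ -> VV[0]=[1, 0, 0], msg_vec=[1, 0, 0]; VV[2]=max(VV[2],msg_vec) then VV[2][2]++ -> VV[2]=[1, 0, 1]
Event 2: LOCAL 2: VV[2][2]++ -> VV[2]=[1, 0, 2]
Event 3: LOCAL 1: VV[1][1]++ -> VV[1]=[0, 1, 0]
Event 4: LOCAL 1: VV[1][1]++ -> VV[1]=[0, 2, 0]
Event 5: SEND 1->0: VV[1][1]++ -> VV[1]=[0, 3, 0], msg_vec=[0, 3, 0]; VV[0]=max(VV[0],msg_vec) then VV[0][0]++ -> VV[0]=[2, 3, 0]
Event 6: LOCAL 0: VV[0][0]++ -> VV[0]=[3, 3, 0]
Event 7: LOCAL 2: VV[2][2]++ -> VV[2]=[1, 0, 3]
Event 8: SEND 1->0: VV[1][1]++ -> VV[1]=[0, 4, 0], msg_vec=[0, 4, 0]; VV[0]=max(VV[0],msg_vec) then VV[0][0]++ -> VV[0]=[4, 4, 0]
Event 9: LOCAL 2: VV[2][2]++ -> VV[2]=[1, 0, 4]
Event 2 stamp: [1, 0, 2]
Event 9 stamp: [1, 0, 4]
[1, 0, 2] <= [1, 0, 4]? True. Equal? False. Happens-before: True

Answer: yes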